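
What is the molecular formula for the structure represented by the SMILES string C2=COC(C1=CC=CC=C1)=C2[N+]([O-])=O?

Heavy atoms from the SMILES: 10 C, 1 N, 3 O.
Implicit hydrogens by atom environment:
  7 × C (aromatic): 1 H each → 7
  3 × C (aromatic): no H
  1 × N (charge +1): no H
  1 × O (aromatic): no H
  1 × O: no H
  1 × O (charge -1): no H
  Total hydrogens = 7.
Molecular formula: C10H7NO3

C10H7NO3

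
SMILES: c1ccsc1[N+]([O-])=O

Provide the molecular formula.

Heavy atoms from the SMILES: 4 C, 1 N, 2 O, 1 S.
Implicit hydrogens by atom environment:
  3 × C (aromatic): 1 H each → 3
  1 × C (aromatic): no H
  1 × N (charge +1): no H
  1 × O: no H
  1 × O (charge -1): no H
  1 × S (aromatic): no H
  Total hydrogens = 3.
Molecular formula: C4H3NO2S

C4H3NO2S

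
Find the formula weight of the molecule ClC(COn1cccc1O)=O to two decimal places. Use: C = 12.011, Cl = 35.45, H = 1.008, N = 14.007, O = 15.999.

175.57

Molecular formula: C6H6ClNO3.
M = 6×12.011 + 1×35.45 + 6×1.008 + 1×14.007 + 3×15.999 = 175.57 g/mol.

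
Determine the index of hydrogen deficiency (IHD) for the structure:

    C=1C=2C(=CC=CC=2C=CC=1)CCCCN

7

Molecular formula from the SMILES: C14H17N.
DoU = (2C + 2 + N − H − X)/2 = (2·14 + 2 + 1 − 17 − 0)/2 = 14/2 = 7.
(Structurally: 2 ring(s) + 5 π bond(s) = 7.)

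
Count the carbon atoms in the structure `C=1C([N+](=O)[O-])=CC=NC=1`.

5

The symbol for carbon appears 5 times in the SMILES.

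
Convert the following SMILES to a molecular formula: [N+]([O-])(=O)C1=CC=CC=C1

C6H5NO2

Heavy atoms from the SMILES: 6 C, 1 N, 2 O.
Implicit hydrogens by atom environment:
  5 × C (aromatic): 1 H each → 5
  1 × C (aromatic): no H
  1 × N (charge +1): no H
  1 × O: no H
  1 × O (charge -1): no H
  Total hydrogens = 5.
Molecular formula: C6H5NO2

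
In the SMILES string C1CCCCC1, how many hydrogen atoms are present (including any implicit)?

12

Hydrogens are implicit in SMILES; fill each atom to its normal valence:
  6 × C: 2 H each → 12
  Total hydrogens = 12.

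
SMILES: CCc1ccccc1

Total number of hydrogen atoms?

Hydrogens are implicit in SMILES; fill each atom to its normal valence:
  5 × C (aromatic): 1 H each → 5
  1 × C: 3 H
  1 × C: 2 H
  1 × C (aromatic): no H
  Total hydrogens = 10.

10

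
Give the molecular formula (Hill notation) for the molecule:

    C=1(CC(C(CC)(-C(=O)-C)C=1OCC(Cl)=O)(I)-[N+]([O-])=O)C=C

Heavy atoms from the SMILES: 13 C, 1 Cl, 1 I, 1 N, 5 O.
Implicit hydrogens by atom environment:
  6 × C: no H
  4 × C: 2 H each → 8
  4 × O: no H
  2 × C: 3 H each → 6
  1 × C: 1 H
  1 × Cl: no H
  1 × I: no H
  1 × N (charge +1): no H
  1 × O (charge -1): no H
  Total hydrogens = 15.
Molecular formula: C13H15ClINO5

C13H15ClINO5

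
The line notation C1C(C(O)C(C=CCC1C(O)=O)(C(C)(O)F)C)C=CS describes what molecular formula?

Heavy atoms from the SMILES: 14 C, 1 F, 4 O, 1 S.
Implicit hydrogens by atom environment:
  7 × C: 1 H each → 7
  3 × C: no H
  3 × O: 1 H each → 3
  2 × C: 3 H each → 6
  2 × C: 2 H each → 4
  1 × F: no H
  1 × O: no H
  1 × S: 1 H
  Total hydrogens = 21.
Molecular formula: C14H21FO4S

C14H21FO4S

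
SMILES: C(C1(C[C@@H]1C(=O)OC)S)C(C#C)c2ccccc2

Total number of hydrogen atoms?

Hydrogens are implicit in SMILES; fill each atom to its normal valence:
  5 × C (aromatic): 1 H each → 5
  3 × C: 1 H each → 3
  3 × C: no H
  2 × C: 2 H each → 4
  2 × O: no H
  1 × C: 3 H
  1 × C (aromatic): no H
  1 × S: 1 H
  Total hydrogens = 16.

16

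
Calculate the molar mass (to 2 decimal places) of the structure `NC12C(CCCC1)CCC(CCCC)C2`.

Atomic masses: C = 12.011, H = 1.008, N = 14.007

Molecular formula: C14H27N.
M = 14×12.011 + 27×1.008 + 1×14.007 = 209.38 g/mol.

209.38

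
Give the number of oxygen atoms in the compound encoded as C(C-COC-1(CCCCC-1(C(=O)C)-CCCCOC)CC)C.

The symbol for oxygen appears 3 times in the SMILES.

3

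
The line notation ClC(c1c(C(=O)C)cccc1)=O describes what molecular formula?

Heavy atoms from the SMILES: 9 C, 1 Cl, 2 O.
Implicit hydrogens by atom environment:
  4 × C (aromatic): 1 H each → 4
  2 × C (aromatic): no H
  2 × C: no H
  2 × O: no H
  1 × C: 3 H
  1 × Cl: no H
  Total hydrogens = 7.
Molecular formula: C9H7ClO2

C9H7ClO2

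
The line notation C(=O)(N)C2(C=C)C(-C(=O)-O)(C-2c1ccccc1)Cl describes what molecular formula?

C13H12ClNO3

Heavy atoms from the SMILES: 13 C, 1 Cl, 1 N, 3 O.
Implicit hydrogens by atom environment:
  5 × C (aromatic): 1 H each → 5
  4 × C: no H
  2 × C: 1 H each → 2
  2 × O: no H
  1 × C: 2 H
  1 × C (aromatic): no H
  1 × Cl: no H
  1 × N: 2 H
  1 × O: 1 H
  Total hydrogens = 12.
Molecular formula: C13H12ClNO3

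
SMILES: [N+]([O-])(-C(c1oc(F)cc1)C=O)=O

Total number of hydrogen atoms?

Hydrogens are implicit in SMILES; fill each atom to its normal valence:
  2 × C (aromatic): 1 H each → 2
  2 × C: 1 H each → 2
  2 × C (aromatic): no H
  2 × O: no H
  1 × F: no H
  1 × N (charge +1): no H
  1 × O (aromatic): no H
  1 × O (charge -1): no H
  Total hydrogens = 4.

4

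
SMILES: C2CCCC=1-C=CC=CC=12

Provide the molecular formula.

C10H12

Heavy atoms from the SMILES: 10 C.
Implicit hydrogens by atom environment:
  4 × C: 2 H each → 8
  4 × C (aromatic): 1 H each → 4
  2 × C (aromatic): no H
  Total hydrogens = 12.
Molecular formula: C10H12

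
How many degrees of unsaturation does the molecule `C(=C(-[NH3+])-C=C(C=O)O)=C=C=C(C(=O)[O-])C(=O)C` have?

8

Molecular formula from the SMILES: C11H9NO5.
DoU = (2C + 2 + N − H − X)/2 = (2·11 + 2 + 1 − 9 − 0)/2 = 16/2 = 8.
(Structurally: 0 ring(s) + 8 π bond(s) = 8.)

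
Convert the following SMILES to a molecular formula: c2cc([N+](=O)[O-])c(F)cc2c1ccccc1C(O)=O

C13H8FNO4

Heavy atoms from the SMILES: 13 C, 1 F, 1 N, 4 O.
Implicit hydrogens by atom environment:
  7 × C (aromatic): 1 H each → 7
  5 × C (aromatic): no H
  2 × O: no H
  1 × C: no H
  1 × F: no H
  1 × N (charge +1): no H
  1 × O: 1 H
  1 × O (charge -1): no H
  Total hydrogens = 8.
Molecular formula: C13H8FNO4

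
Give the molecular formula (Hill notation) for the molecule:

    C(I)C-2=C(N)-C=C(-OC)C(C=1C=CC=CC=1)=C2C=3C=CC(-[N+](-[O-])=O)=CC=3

C20H17IN2O3

Heavy atoms from the SMILES: 20 C, 1 I, 2 N, 3 O.
Implicit hydrogens by atom environment:
  10 × C (aromatic): 1 H each → 10
  8 × C (aromatic): no H
  2 × O: no H
  1 × C: 3 H
  1 × C: 2 H
  1 × I: no H
  1 × N: 2 H
  1 × N (charge +1): no H
  1 × O (charge -1): no H
  Total hydrogens = 17.
Molecular formula: C20H17IN2O3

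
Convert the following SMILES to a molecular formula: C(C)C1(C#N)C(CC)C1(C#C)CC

C12H17N

Heavy atoms from the SMILES: 12 C, 1 N.
Implicit hydrogens by atom environment:
  4 × C: no H
  3 × C: 3 H each → 9
  3 × C: 2 H each → 6
  2 × C: 1 H each → 2
  1 × N: no H
  Total hydrogens = 17.
Molecular formula: C12H17N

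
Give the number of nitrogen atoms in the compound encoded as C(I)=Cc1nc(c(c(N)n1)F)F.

The symbol for nitrogen appears 3 times in the SMILES.

3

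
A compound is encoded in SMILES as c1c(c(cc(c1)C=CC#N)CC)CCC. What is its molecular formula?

C14H17N

Heavy atoms from the SMILES: 14 C, 1 N.
Implicit hydrogens by atom environment:
  3 × C: 2 H each → 6
  3 × C (aromatic): 1 H each → 3
  3 × C (aromatic): no H
  2 × C: 3 H each → 6
  2 × C: 1 H each → 2
  1 × C: no H
  1 × N: no H
  Total hydrogens = 17.
Molecular formula: C14H17N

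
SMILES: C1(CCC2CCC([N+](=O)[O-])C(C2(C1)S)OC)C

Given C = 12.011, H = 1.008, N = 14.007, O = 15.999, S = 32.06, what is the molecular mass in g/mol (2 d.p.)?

259.36

Molecular formula: C12H21NO3S.
M = 12×12.011 + 21×1.008 + 1×14.007 + 3×15.999 + 1×32.06 = 259.36 g/mol.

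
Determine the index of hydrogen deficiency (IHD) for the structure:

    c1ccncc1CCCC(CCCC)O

Molecular formula from the SMILES: C13H21NO.
DoU = (2C + 2 + N − H − X)/2 = (2·13 + 2 + 1 − 21 − 0)/2 = 8/2 = 4.
(Structurally: 1 ring(s) + 3 π bond(s) = 4.)

4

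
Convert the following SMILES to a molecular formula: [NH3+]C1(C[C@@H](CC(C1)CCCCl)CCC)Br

Heavy atoms from the SMILES: 1 Br, 12 C, 1 Cl, 1 N.
Implicit hydrogens by atom environment:
  8 × C: 2 H each → 16
  2 × C: 1 H each → 2
  1 × Br: no H
  1 × C: 3 H
  1 × C: no H
  1 × Cl: no H
  1 × N (charge +1): 3 H
  Total hydrogens = 24.
Net charge +1.
Molecular formula: C12H24BrClN+

C12H24BrClN+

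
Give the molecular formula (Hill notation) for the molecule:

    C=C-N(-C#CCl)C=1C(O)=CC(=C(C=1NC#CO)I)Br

Heavy atoms from the SMILES: 1 Br, 12 C, 1 Cl, 1 I, 2 N, 2 O.
Implicit hydrogens by atom environment:
  5 × C (aromatic): no H
  4 × C: no H
  2 × O: 1 H each → 2
  1 × Br: no H
  1 × C: 2 H
  1 × C (aromatic): 1 H
  1 × C: 1 H
  1 × Cl: no H
  1 × I: no H
  1 × N: 1 H
  1 × N: no H
  Total hydrogens = 7.
Molecular formula: C12H7BrClIN2O2

C12H7BrClIN2O2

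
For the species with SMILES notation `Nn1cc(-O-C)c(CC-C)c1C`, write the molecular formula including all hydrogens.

C9H16N2O

Heavy atoms from the SMILES: 9 C, 2 N, 1 O.
Implicit hydrogens by atom environment:
  3 × C: 3 H each → 9
  3 × C (aromatic): no H
  2 × C: 2 H each → 4
  1 × C (aromatic): 1 H
  1 × N: 2 H
  1 × N (aromatic): no H
  1 × O: no H
  Total hydrogens = 16.
Molecular formula: C9H16N2O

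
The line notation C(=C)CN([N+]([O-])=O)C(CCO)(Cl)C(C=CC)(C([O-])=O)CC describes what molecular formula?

Heavy atoms from the SMILES: 13 C, 1 Cl, 2 N, 5 O.
Implicit hydrogens by atom environment:
  5 × C: 2 H each → 10
  3 × C: 1 H each → 3
  3 × C: no H
  2 × C: 3 H each → 6
  2 × O: no H
  2 × O (charge -1): no H
  1 × Cl: no H
  1 × N: no H
  1 × N (charge +1): no H
  1 × O: 1 H
  Total hydrogens = 20.
Net charge -1.
Molecular formula: C13H20ClN2O5-

C13H20ClN2O5-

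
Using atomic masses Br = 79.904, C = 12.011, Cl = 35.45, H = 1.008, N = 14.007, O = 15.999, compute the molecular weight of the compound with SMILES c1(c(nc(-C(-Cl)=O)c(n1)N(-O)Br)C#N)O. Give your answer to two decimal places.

Molecular formula: C6H2BrClN4O3.
M = 1×79.904 + 6×12.011 + 1×35.45 + 2×1.008 + 4×14.007 + 3×15.999 = 293.46 g/mol.

293.46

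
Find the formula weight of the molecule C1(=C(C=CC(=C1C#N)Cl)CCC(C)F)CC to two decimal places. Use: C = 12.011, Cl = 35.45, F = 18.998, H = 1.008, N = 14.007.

239.72

Molecular formula: C13H15ClFN.
M = 13×12.011 + 1×35.45 + 1×18.998 + 15×1.008 + 1×14.007 = 239.72 g/mol.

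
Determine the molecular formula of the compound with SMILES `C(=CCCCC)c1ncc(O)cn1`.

C10H14N2O

Heavy atoms from the SMILES: 10 C, 2 N, 1 O.
Implicit hydrogens by atom environment:
  3 × C: 2 H each → 6
  2 × C (aromatic): 1 H each → 2
  2 × C: 1 H each → 2
  2 × C (aromatic): no H
  2 × N (aromatic): no H
  1 × C: 3 H
  1 × O: 1 H
  Total hydrogens = 14.
Molecular formula: C10H14N2O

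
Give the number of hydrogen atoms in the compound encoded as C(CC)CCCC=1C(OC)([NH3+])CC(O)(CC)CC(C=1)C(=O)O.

32

Hydrogens are implicit in SMILES; fill each atom to its normal valence:
  8 × C: 2 H each → 16
  4 × C: no H
  3 × C: 3 H each → 9
  2 × C: 1 H each → 2
  2 × O: 1 H each → 2
  2 × O: no H
  1 × N (charge +1): 3 H
  Total hydrogens = 32.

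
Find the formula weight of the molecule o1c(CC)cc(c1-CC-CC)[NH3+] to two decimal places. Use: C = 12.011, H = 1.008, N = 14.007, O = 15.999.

168.26

Molecular formula: C10H18NO+.
M = 10×12.011 + 18×1.008 + 1×14.007 + 1×15.999 = 168.26 g/mol.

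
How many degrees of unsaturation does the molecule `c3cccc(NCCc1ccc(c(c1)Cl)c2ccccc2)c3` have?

12

Molecular formula from the SMILES: C20H18ClN.
DoU = (2C + 2 + N − H − X)/2 = (2·20 + 2 + 1 − 18 − 1)/2 = 24/2 = 12.
(Structurally: 3 ring(s) + 9 π bond(s) = 12.)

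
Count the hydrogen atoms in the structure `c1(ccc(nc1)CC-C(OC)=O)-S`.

11

Hydrogens are implicit in SMILES; fill each atom to its normal valence:
  3 × C (aromatic): 1 H each → 3
  2 × C: 2 H each → 4
  2 × C (aromatic): no H
  2 × O: no H
  1 × C: 3 H
  1 × C: no H
  1 × N (aromatic): no H
  1 × S: 1 H
  Total hydrogens = 11.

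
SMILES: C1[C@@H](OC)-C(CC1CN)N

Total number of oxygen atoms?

1

The symbol for oxygen appears 1 time in the SMILES.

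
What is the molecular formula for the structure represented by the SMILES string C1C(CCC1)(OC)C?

Heavy atoms from the SMILES: 7 C, 1 O.
Implicit hydrogens by atom environment:
  4 × C: 2 H each → 8
  2 × C: 3 H each → 6
  1 × C: no H
  1 × O: no H
  Total hydrogens = 14.
Molecular formula: C7H14O

C7H14O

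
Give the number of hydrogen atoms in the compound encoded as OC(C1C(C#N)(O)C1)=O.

5

Hydrogens are implicit in SMILES; fill each atom to its normal valence:
  3 × C: no H
  2 × O: 1 H each → 2
  1 × C: 2 H
  1 × C: 1 H
  1 × N: no H
  1 × O: no H
  Total hydrogens = 5.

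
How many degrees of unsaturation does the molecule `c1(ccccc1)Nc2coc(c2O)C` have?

7

Molecular formula from the SMILES: C11H11NO2.
DoU = (2C + 2 + N − H − X)/2 = (2·11 + 2 + 1 − 11 − 0)/2 = 14/2 = 7.
(Structurally: 2 ring(s) + 5 π bond(s) = 7.)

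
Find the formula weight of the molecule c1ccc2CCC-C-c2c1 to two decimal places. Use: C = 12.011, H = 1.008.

Molecular formula: C10H12.
M = 10×12.011 + 12×1.008 = 132.21 g/mol.

132.21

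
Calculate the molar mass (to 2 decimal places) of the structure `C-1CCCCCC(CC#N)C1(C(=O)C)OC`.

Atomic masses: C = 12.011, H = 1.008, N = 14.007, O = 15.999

223.32

Molecular formula: C13H21NO2.
M = 13×12.011 + 21×1.008 + 1×14.007 + 2×15.999 = 223.32 g/mol.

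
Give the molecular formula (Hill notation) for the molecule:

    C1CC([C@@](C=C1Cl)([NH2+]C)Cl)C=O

Heavy atoms from the SMILES: 8 C, 2 Cl, 1 N, 1 O.
Implicit hydrogens by atom environment:
  3 × C: 1 H each → 3
  2 × C: 2 H each → 4
  2 × C: no H
  2 × Cl: no H
  1 × C: 3 H
  1 × N (charge +1): 2 H
  1 × O: no H
  Total hydrogens = 12.
Net charge +1.
Molecular formula: C8H12Cl2NO+

C8H12Cl2NO+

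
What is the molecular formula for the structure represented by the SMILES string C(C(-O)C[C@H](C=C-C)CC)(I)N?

C9H18INO

Heavy atoms from the SMILES: 9 C, 1 I, 1 N, 1 O.
Implicit hydrogens by atom environment:
  5 × C: 1 H each → 5
  2 × C: 3 H each → 6
  2 × C: 2 H each → 4
  1 × I: no H
  1 × N: 2 H
  1 × O: 1 H
  Total hydrogens = 18.
Molecular formula: C9H18INO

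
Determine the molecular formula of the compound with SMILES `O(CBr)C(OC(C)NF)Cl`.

C4H8BrClFNO2

Heavy atoms from the SMILES: 1 Br, 4 C, 1 Cl, 1 F, 1 N, 2 O.
Implicit hydrogens by atom environment:
  2 × C: 1 H each → 2
  2 × O: no H
  1 × Br: no H
  1 × C: 3 H
  1 × C: 2 H
  1 × Cl: no H
  1 × F: no H
  1 × N: 1 H
  Total hydrogens = 8.
Molecular formula: C4H8BrClFNO2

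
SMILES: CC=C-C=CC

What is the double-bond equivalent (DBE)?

2

Molecular formula from the SMILES: C6H10.
DoU = (2C + 2 + N − H − X)/2 = (2·6 + 2 + 0 − 10 − 0)/2 = 4/2 = 2.
(Structurally: 0 ring(s) + 2 π bond(s) = 2.)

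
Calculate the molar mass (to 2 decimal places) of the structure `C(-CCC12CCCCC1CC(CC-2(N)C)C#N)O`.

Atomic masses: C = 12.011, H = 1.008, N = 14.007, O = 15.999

Molecular formula: C15H26N2O.
M = 15×12.011 + 26×1.008 + 2×14.007 + 1×15.999 = 250.39 g/mol.

250.39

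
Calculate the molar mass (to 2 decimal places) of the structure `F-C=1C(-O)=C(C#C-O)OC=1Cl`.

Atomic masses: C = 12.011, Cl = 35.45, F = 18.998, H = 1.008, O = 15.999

Molecular formula: C6H2ClFO3.
M = 6×12.011 + 1×35.45 + 1×18.998 + 2×1.008 + 3×15.999 = 176.53 g/mol.

176.53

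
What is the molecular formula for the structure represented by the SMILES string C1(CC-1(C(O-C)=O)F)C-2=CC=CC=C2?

C11H11FO2

Heavy atoms from the SMILES: 11 C, 1 F, 2 O.
Implicit hydrogens by atom environment:
  5 × C (aromatic): 1 H each → 5
  2 × C: no H
  2 × O: no H
  1 × C: 3 H
  1 × C: 2 H
  1 × C: 1 H
  1 × C (aromatic): no H
  1 × F: no H
  Total hydrogens = 11.
Molecular formula: C11H11FO2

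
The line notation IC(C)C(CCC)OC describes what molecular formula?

C7H15IO

Heavy atoms from the SMILES: 7 C, 1 I, 1 O.
Implicit hydrogens by atom environment:
  3 × C: 3 H each → 9
  2 × C: 2 H each → 4
  2 × C: 1 H each → 2
  1 × I: no H
  1 × O: no H
  Total hydrogens = 15.
Molecular formula: C7H15IO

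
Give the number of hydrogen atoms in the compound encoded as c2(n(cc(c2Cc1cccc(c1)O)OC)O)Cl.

12

Hydrogens are implicit in SMILES; fill each atom to its normal valence:
  5 × C (aromatic): 1 H each → 5
  5 × C (aromatic): no H
  2 × O: 1 H each → 2
  1 × C: 3 H
  1 × C: 2 H
  1 × Cl: no H
  1 × N (aromatic): no H
  1 × O: no H
  Total hydrogens = 12.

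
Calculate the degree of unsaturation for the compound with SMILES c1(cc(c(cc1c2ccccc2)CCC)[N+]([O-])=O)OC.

9

Molecular formula from the SMILES: C16H17NO3.
DoU = (2C + 2 + N − H − X)/2 = (2·16 + 2 + 1 − 17 − 0)/2 = 18/2 = 9.
(Structurally: 2 ring(s) + 7 π bond(s) = 9.)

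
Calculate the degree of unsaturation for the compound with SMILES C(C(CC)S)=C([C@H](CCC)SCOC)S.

1

Molecular formula from the SMILES: C11H22OS3.
DoU = (2C + 2 + N − H − X)/2 = (2·11 + 2 + 0 − 22 − 0)/2 = 2/2 = 1.
(Structurally: 0 ring(s) + 1 π bond(s) = 1.)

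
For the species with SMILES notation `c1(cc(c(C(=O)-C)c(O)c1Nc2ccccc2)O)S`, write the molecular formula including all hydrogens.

Heavy atoms from the SMILES: 14 C, 1 N, 3 O, 1 S.
Implicit hydrogens by atom environment:
  6 × C (aromatic): 1 H each → 6
  6 × C (aromatic): no H
  2 × O: 1 H each → 2
  1 × C: 3 H
  1 × C: no H
  1 × N: 1 H
  1 × O: no H
  1 × S: 1 H
  Total hydrogens = 13.
Molecular formula: C14H13NO3S

C14H13NO3S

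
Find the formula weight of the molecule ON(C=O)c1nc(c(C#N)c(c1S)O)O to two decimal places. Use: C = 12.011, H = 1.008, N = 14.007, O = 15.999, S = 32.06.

227.19

Molecular formula: C7H5N3O4S.
M = 7×12.011 + 5×1.008 + 3×14.007 + 4×15.999 + 1×32.06 = 227.19 g/mol.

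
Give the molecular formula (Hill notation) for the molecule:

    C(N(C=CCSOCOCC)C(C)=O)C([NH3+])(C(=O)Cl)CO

C12H22ClN2O5S+

Heavy atoms from the SMILES: 12 C, 1 Cl, 2 N, 5 O, 1 S.
Implicit hydrogens by atom environment:
  5 × C: 2 H each → 10
  4 × O: no H
  3 × C: no H
  2 × C: 3 H each → 6
  2 × C: 1 H each → 2
  1 × Cl: no H
  1 × N (charge +1): 3 H
  1 × N: no H
  1 × O: 1 H
  1 × S: no H
  Total hydrogens = 22.
Net charge +1.
Molecular formula: C12H22ClN2O5S+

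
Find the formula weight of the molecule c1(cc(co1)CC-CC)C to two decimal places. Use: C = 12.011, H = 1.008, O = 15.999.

138.21

Molecular formula: C9H14O.
M = 9×12.011 + 14×1.008 + 1×15.999 = 138.21 g/mol.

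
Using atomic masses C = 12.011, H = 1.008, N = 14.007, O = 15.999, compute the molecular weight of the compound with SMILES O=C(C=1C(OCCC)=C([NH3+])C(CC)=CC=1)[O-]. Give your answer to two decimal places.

Molecular formula: C12H17NO3.
M = 12×12.011 + 17×1.008 + 1×14.007 + 3×15.999 = 223.27 g/mol.

223.27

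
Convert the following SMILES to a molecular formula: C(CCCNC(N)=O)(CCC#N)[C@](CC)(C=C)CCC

C16H29N3O

Heavy atoms from the SMILES: 16 C, 3 N, 1 O.
Implicit hydrogens by atom environment:
  9 × C: 2 H each → 18
  3 × C: no H
  2 × C: 3 H each → 6
  2 × C: 1 H each → 2
  1 × N: 2 H
  1 × N: 1 H
  1 × N: no H
  1 × O: no H
  Total hydrogens = 29.
Molecular formula: C16H29N3O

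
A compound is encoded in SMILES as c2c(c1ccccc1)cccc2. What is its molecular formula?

C12H10

Heavy atoms from the SMILES: 12 C.
Implicit hydrogens by atom environment:
  10 × C (aromatic): 1 H each → 10
  2 × C (aromatic): no H
  Total hydrogens = 10.
Molecular formula: C12H10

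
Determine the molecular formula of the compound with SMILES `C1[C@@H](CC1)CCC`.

C7H14

Heavy atoms from the SMILES: 7 C.
Implicit hydrogens by atom environment:
  5 × C: 2 H each → 10
  1 × C: 3 H
  1 × C: 1 H
  Total hydrogens = 14.
Molecular formula: C7H14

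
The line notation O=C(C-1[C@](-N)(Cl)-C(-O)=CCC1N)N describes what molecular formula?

C7H12ClN3O2

Heavy atoms from the SMILES: 7 C, 1 Cl, 3 N, 2 O.
Implicit hydrogens by atom environment:
  3 × C: 1 H each → 3
  3 × C: no H
  3 × N: 2 H each → 6
  1 × C: 2 H
  1 × Cl: no H
  1 × O: 1 H
  1 × O: no H
  Total hydrogens = 12.
Molecular formula: C7H12ClN3O2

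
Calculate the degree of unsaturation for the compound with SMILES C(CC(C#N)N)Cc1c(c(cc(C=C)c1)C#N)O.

Molecular formula from the SMILES: C14H15N3O.
DoU = (2C + 2 + N − H − X)/2 = (2·14 + 2 + 3 − 15 − 0)/2 = 18/2 = 9.
(Structurally: 1 ring(s) + 8 π bond(s) = 9.)

9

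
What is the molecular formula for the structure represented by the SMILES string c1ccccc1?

C6H6

Heavy atoms from the SMILES: 6 C.
Implicit hydrogens by atom environment:
  6 × C (aromatic): 1 H each → 6
  Total hydrogens = 6.
Molecular formula: C6H6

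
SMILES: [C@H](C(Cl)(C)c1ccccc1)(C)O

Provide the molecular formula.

C10H13ClO

Heavy atoms from the SMILES: 10 C, 1 Cl, 1 O.
Implicit hydrogens by atom environment:
  5 × C (aromatic): 1 H each → 5
  2 × C: 3 H each → 6
  1 × C: 1 H
  1 × C: no H
  1 × C (aromatic): no H
  1 × Cl: no H
  1 × O: 1 H
  Total hydrogens = 13.
Molecular formula: C10H13ClO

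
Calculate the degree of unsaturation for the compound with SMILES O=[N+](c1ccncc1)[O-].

5

Molecular formula from the SMILES: C5H4N2O2.
DoU = (2C + 2 + N − H − X)/2 = (2·5 + 2 + 2 − 4 − 0)/2 = 10/2 = 5.
(Structurally: 1 ring(s) + 4 π bond(s) = 5.)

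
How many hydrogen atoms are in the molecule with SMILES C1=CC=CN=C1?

Hydrogens are implicit in SMILES; fill each atom to its normal valence:
  5 × C (aromatic): 1 H each → 5
  1 × N (aromatic): no H
  Total hydrogens = 5.

5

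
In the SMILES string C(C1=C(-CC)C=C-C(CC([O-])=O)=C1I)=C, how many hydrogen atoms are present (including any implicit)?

Hydrogens are implicit in SMILES; fill each atom to its normal valence:
  4 × C (aromatic): no H
  3 × C: 2 H each → 6
  2 × C (aromatic): 1 H each → 2
  1 × C: 3 H
  1 × C: 1 H
  1 × C: no H
  1 × I: no H
  1 × O: no H
  1 × O (charge -1): no H
  Total hydrogens = 12.

12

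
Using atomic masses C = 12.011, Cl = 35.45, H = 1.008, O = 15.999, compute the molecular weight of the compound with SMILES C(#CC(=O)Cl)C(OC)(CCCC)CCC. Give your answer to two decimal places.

Molecular formula: C12H19ClO2.
M = 12×12.011 + 1×35.45 + 19×1.008 + 2×15.999 = 230.73 g/mol.

230.73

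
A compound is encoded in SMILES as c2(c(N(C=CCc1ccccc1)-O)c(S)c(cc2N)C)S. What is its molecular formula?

C16H18N2OS2

Heavy atoms from the SMILES: 16 C, 2 N, 1 O, 2 S.
Implicit hydrogens by atom environment:
  6 × C (aromatic): 1 H each → 6
  6 × C (aromatic): no H
  2 × C: 1 H each → 2
  2 × S: 1 H each → 2
  1 × C: 3 H
  1 × C: 2 H
  1 × N: 2 H
  1 × N: no H
  1 × O: 1 H
  Total hydrogens = 18.
Molecular formula: C16H18N2OS2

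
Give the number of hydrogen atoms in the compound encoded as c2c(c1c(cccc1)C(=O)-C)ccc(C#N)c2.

Hydrogens are implicit in SMILES; fill each atom to its normal valence:
  8 × C (aromatic): 1 H each → 8
  4 × C (aromatic): no H
  2 × C: no H
  1 × C: 3 H
  1 × N: no H
  1 × O: no H
  Total hydrogens = 11.

11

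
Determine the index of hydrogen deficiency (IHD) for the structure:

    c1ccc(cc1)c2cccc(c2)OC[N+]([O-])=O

9

Molecular formula from the SMILES: C13H11NO3.
DoU = (2C + 2 + N − H − X)/2 = (2·13 + 2 + 1 − 11 − 0)/2 = 18/2 = 9.
(Structurally: 2 ring(s) + 7 π bond(s) = 9.)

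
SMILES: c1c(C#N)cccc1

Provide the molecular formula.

Heavy atoms from the SMILES: 7 C, 1 N.
Implicit hydrogens by atom environment:
  5 × C (aromatic): 1 H each → 5
  1 × C (aromatic): no H
  1 × C: no H
  1 × N: no H
  Total hydrogens = 5.
Molecular formula: C7H5N

C7H5N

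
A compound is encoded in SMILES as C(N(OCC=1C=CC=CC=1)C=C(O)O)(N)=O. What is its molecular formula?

C10H12N2O4

Heavy atoms from the SMILES: 10 C, 2 N, 4 O.
Implicit hydrogens by atom environment:
  5 × C (aromatic): 1 H each → 5
  2 × C: no H
  2 × O: 1 H each → 2
  2 × O: no H
  1 × C: 2 H
  1 × C: 1 H
  1 × C (aromatic): no H
  1 × N: 2 H
  1 × N: no H
  Total hydrogens = 12.
Molecular formula: C10H12N2O4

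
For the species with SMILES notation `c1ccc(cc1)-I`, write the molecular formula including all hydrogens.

Heavy atoms from the SMILES: 6 C, 1 I.
Implicit hydrogens by atom environment:
  5 × C (aromatic): 1 H each → 5
  1 × C (aromatic): no H
  1 × I: no H
  Total hydrogens = 5.
Molecular formula: C6H5I

C6H5I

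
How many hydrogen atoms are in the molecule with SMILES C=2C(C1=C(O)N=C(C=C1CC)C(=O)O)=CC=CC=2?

Hydrogens are implicit in SMILES; fill each atom to its normal valence:
  6 × C (aromatic): 1 H each → 6
  5 × C (aromatic): no H
  2 × O: 1 H each → 2
  1 × C: 3 H
  1 × C: 2 H
  1 × C: no H
  1 × N (aromatic): no H
  1 × O: no H
  Total hydrogens = 13.

13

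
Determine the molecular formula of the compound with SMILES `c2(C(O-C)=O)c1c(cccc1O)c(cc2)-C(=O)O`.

C13H10O5

Heavy atoms from the SMILES: 13 C, 5 O.
Implicit hydrogens by atom environment:
  5 × C (aromatic): 1 H each → 5
  5 × C (aromatic): no H
  3 × O: no H
  2 × C: no H
  2 × O: 1 H each → 2
  1 × C: 3 H
  Total hydrogens = 10.
Molecular formula: C13H10O5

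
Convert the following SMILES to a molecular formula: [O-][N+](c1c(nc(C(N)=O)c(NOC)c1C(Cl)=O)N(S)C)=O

C9H10ClN5O5S

Heavy atoms from the SMILES: 9 C, 1 Cl, 5 N, 5 O, 1 S.
Implicit hydrogens by atom environment:
  5 × C (aromatic): no H
  4 × O: no H
  2 × C: 3 H each → 6
  2 × C: no H
  1 × Cl: no H
  1 × N: 2 H
  1 × N: 1 H
  1 × N (aromatic): no H
  1 × N (charge +1): no H
  1 × N: no H
  1 × O (charge -1): no H
  1 × S: 1 H
  Total hydrogens = 10.
Molecular formula: C9H10ClN5O5S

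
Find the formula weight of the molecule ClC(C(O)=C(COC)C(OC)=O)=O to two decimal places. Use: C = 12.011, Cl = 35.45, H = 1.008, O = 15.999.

Molecular formula: C7H9ClO5.
M = 7×12.011 + 1×35.45 + 9×1.008 + 5×15.999 = 208.59 g/mol.

208.59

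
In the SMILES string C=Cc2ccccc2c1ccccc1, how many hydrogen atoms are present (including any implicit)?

12

Hydrogens are implicit in SMILES; fill each atom to its normal valence:
  9 × C (aromatic): 1 H each → 9
  3 × C (aromatic): no H
  1 × C: 2 H
  1 × C: 1 H
  Total hydrogens = 12.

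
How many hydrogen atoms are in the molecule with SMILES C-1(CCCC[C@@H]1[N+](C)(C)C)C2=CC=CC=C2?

24

Hydrogens are implicit in SMILES; fill each atom to its normal valence:
  5 × C (aromatic): 1 H each → 5
  4 × C: 2 H each → 8
  3 × C: 3 H each → 9
  2 × C: 1 H each → 2
  1 × C (aromatic): no H
  1 × N (charge +1): no H
  Total hydrogens = 24.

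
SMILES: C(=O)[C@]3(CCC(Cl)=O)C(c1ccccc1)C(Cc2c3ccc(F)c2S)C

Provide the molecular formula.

C21H20ClFO2S

Heavy atoms from the SMILES: 21 C, 1 Cl, 1 F, 2 O, 1 S.
Implicit hydrogens by atom environment:
  7 × C (aromatic): 1 H each → 7
  5 × C (aromatic): no H
  3 × C: 2 H each → 6
  3 × C: 1 H each → 3
  2 × C: no H
  2 × O: no H
  1 × C: 3 H
  1 × Cl: no H
  1 × F: no H
  1 × S: 1 H
  Total hydrogens = 20.
Molecular formula: C21H20ClFO2S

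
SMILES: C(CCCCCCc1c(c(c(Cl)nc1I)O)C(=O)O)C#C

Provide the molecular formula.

Heavy atoms from the SMILES: 15 C, 1 Cl, 1 I, 1 N, 3 O.
Implicit hydrogens by atom environment:
  7 × C: 2 H each → 14
  5 × C (aromatic): no H
  2 × C: no H
  2 × O: 1 H each → 2
  1 × C: 1 H
  1 × Cl: no H
  1 × I: no H
  1 × N (aromatic): no H
  1 × O: no H
  Total hydrogens = 17.
Molecular formula: C15H17ClINO3

C15H17ClINO3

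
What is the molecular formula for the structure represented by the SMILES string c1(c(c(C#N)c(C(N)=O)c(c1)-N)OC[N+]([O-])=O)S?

C9H8N4O4S

Heavy atoms from the SMILES: 9 C, 4 N, 4 O, 1 S.
Implicit hydrogens by atom environment:
  5 × C (aromatic): no H
  3 × O: no H
  2 × C: no H
  2 × N: 2 H each → 4
  1 × C: 2 H
  1 × C (aromatic): 1 H
  1 × N: no H
  1 × N (charge +1): no H
  1 × O (charge -1): no H
  1 × S: 1 H
  Total hydrogens = 8.
Molecular formula: C9H8N4O4S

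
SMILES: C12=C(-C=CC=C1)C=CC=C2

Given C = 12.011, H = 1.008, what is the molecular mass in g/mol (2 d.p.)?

Molecular formula: C10H8.
M = 10×12.011 + 8×1.008 = 128.17 g/mol.

128.17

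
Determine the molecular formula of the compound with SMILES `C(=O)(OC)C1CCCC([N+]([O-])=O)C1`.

Heavy atoms from the SMILES: 8 C, 1 N, 4 O.
Implicit hydrogens by atom environment:
  4 × C: 2 H each → 8
  3 × O: no H
  2 × C: 1 H each → 2
  1 × C: 3 H
  1 × C: no H
  1 × N (charge +1): no H
  1 × O (charge -1): no H
  Total hydrogens = 13.
Molecular formula: C8H13NO4

C8H13NO4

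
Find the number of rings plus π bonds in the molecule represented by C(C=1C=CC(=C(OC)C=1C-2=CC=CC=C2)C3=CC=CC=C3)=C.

13

Molecular formula from the SMILES: C21H18O.
DoU = (2C + 2 + N − H − X)/2 = (2·21 + 2 + 0 − 18 − 0)/2 = 26/2 = 13.
(Structurally: 3 ring(s) + 10 π bond(s) = 13.)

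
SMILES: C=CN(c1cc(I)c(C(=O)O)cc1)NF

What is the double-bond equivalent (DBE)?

6

Molecular formula from the SMILES: C9H8FIN2O2.
DoU = (2C + 2 + N − H − X)/2 = (2·9 + 2 + 2 − 8 − 2)/2 = 12/2 = 6.
(Structurally: 1 ring(s) + 5 π bond(s) = 6.)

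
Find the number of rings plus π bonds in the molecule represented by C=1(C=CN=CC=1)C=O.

5

Molecular formula from the SMILES: C6H5NO.
DoU = (2C + 2 + N − H − X)/2 = (2·6 + 2 + 1 − 5 − 0)/2 = 10/2 = 5.
(Structurally: 1 ring(s) + 4 π bond(s) = 5.)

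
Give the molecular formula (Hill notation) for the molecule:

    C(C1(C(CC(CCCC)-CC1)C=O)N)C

C13H25NO

Heavy atoms from the SMILES: 13 C, 1 N, 1 O.
Implicit hydrogens by atom environment:
  7 × C: 2 H each → 14
  3 × C: 1 H each → 3
  2 × C: 3 H each → 6
  1 × C: no H
  1 × N: 2 H
  1 × O: no H
  Total hydrogens = 25.
Molecular formula: C13H25NO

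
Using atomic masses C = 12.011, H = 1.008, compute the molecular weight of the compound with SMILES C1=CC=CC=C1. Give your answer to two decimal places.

Molecular formula: C6H6.
M = 6×12.011 + 6×1.008 = 78.11 g/mol.

78.11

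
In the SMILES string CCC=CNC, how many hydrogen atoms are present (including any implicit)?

11

Hydrogens are implicit in SMILES; fill each atom to its normal valence:
  2 × C: 3 H each → 6
  2 × C: 1 H each → 2
  1 × C: 2 H
  1 × N: 1 H
  Total hydrogens = 11.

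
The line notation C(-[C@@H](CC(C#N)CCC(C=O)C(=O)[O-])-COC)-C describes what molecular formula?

Heavy atoms from the SMILES: 13 C, 1 N, 4 O.
Implicit hydrogens by atom environment:
  5 × C: 2 H each → 10
  4 × C: 1 H each → 4
  3 × O: no H
  2 × C: 3 H each → 6
  2 × C: no H
  1 × N: no H
  1 × O (charge -1): no H
  Total hydrogens = 20.
Net charge -1.
Molecular formula: C13H20NO4-

C13H20NO4-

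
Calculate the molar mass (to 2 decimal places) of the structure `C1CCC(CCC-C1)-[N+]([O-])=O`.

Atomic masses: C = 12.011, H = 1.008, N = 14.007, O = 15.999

157.21

Molecular formula: C8H15NO2.
M = 8×12.011 + 15×1.008 + 1×14.007 + 2×15.999 = 157.21 g/mol.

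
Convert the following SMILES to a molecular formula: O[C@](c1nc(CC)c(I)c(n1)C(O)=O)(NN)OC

Heavy atoms from the SMILES: 9 C, 1 I, 4 N, 4 O.
Implicit hydrogens by atom environment:
  4 × C (aromatic): no H
  2 × C: 3 H each → 6
  2 × C: no H
  2 × N (aromatic): no H
  2 × O: 1 H each → 2
  2 × O: no H
  1 × C: 2 H
  1 × I: no H
  1 × N: 2 H
  1 × N: 1 H
  Total hydrogens = 13.
Molecular formula: C9H13IN4O4

C9H13IN4O4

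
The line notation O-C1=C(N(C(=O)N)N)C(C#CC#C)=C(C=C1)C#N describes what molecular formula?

C12H8N4O2

Heavy atoms from the SMILES: 12 C, 4 N, 2 O.
Implicit hydrogens by atom environment:
  5 × C: no H
  4 × C (aromatic): no H
  2 × C (aromatic): 1 H each → 2
  2 × N: 2 H each → 4
  2 × N: no H
  1 × C: 1 H
  1 × O: 1 H
  1 × O: no H
  Total hydrogens = 8.
Molecular formula: C12H8N4O2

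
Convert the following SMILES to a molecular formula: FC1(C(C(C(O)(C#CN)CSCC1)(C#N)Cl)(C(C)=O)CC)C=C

C16H20ClFN2O2S

Heavy atoms from the SMILES: 16 C, 1 Cl, 1 F, 2 N, 2 O, 1 S.
Implicit hydrogens by atom environment:
  8 × C: no H
  5 × C: 2 H each → 10
  2 × C: 3 H each → 6
  1 × C: 1 H
  1 × Cl: no H
  1 × F: no H
  1 × N: 2 H
  1 × N: no H
  1 × O: 1 H
  1 × O: no H
  1 × S: no H
  Total hydrogens = 20.
Molecular formula: C16H20ClFN2O2S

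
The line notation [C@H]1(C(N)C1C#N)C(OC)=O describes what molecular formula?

Heavy atoms from the SMILES: 6 C, 2 N, 2 O.
Implicit hydrogens by atom environment:
  3 × C: 1 H each → 3
  2 × C: no H
  2 × O: no H
  1 × C: 3 H
  1 × N: 2 H
  1 × N: no H
  Total hydrogens = 8.
Molecular formula: C6H8N2O2

C6H8N2O2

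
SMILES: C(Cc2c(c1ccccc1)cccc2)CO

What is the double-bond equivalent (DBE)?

Molecular formula from the SMILES: C15H16O.
DoU = (2C + 2 + N − H − X)/2 = (2·15 + 2 + 0 − 16 − 0)/2 = 16/2 = 8.
(Structurally: 2 ring(s) + 6 π bond(s) = 8.)

8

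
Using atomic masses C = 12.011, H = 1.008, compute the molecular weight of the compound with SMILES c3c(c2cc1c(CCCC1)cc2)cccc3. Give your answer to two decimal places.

208.30

Molecular formula: C16H16.
M = 16×12.011 + 16×1.008 = 208.30 g/mol.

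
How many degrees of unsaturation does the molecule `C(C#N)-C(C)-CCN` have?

Molecular formula from the SMILES: C6H12N2.
DoU = (2C + 2 + N − H − X)/2 = (2·6 + 2 + 2 − 12 − 0)/2 = 4/2 = 2.
(Structurally: 0 ring(s) + 2 π bond(s) = 2.)

2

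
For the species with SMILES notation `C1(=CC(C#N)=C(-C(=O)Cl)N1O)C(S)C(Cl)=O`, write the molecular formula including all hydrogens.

C8H4Cl2N2O3S

Heavy atoms from the SMILES: 8 C, 2 Cl, 2 N, 3 O, 1 S.
Implicit hydrogens by atom environment:
  3 × C (aromatic): no H
  3 × C: no H
  2 × Cl: no H
  2 × O: no H
  1 × C (aromatic): 1 H
  1 × C: 1 H
  1 × N (aromatic): no H
  1 × N: no H
  1 × O: 1 H
  1 × S: 1 H
  Total hydrogens = 4.
Molecular formula: C8H4Cl2N2O3S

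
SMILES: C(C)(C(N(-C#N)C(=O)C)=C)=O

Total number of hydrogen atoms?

Hydrogens are implicit in SMILES; fill each atom to its normal valence:
  4 × C: no H
  2 × C: 3 H each → 6
  2 × N: no H
  2 × O: no H
  1 × C: 2 H
  Total hydrogens = 8.

8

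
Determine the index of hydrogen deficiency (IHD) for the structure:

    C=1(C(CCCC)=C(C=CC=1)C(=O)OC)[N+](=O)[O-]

Molecular formula from the SMILES: C12H15NO4.
DoU = (2C + 2 + N − H − X)/2 = (2·12 + 2 + 1 − 15 − 0)/2 = 12/2 = 6.
(Structurally: 1 ring(s) + 5 π bond(s) = 6.)

6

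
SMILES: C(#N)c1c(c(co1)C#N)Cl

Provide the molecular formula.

C6HClN2O

Heavy atoms from the SMILES: 6 C, 1 Cl, 2 N, 1 O.
Implicit hydrogens by atom environment:
  3 × C (aromatic): no H
  2 × C: no H
  2 × N: no H
  1 × C (aromatic): 1 H
  1 × Cl: no H
  1 × O (aromatic): no H
  Total hydrogens = 1.
Molecular formula: C6HClN2O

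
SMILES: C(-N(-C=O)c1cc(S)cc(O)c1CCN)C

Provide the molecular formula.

C11H16N2O2S

Heavy atoms from the SMILES: 11 C, 2 N, 2 O, 1 S.
Implicit hydrogens by atom environment:
  4 × C (aromatic): no H
  3 × C: 2 H each → 6
  2 × C (aromatic): 1 H each → 2
  1 × C: 3 H
  1 × C: 1 H
  1 × N: 2 H
  1 × N: no H
  1 × O: 1 H
  1 × O: no H
  1 × S: 1 H
  Total hydrogens = 16.
Molecular formula: C11H16N2O2S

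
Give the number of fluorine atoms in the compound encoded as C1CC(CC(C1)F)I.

1

The symbol for fluorine appears 1 time in the SMILES.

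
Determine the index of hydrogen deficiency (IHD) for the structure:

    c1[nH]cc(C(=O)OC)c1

4

Molecular formula from the SMILES: C6H7NO2.
DoU = (2C + 2 + N − H − X)/2 = (2·6 + 2 + 1 − 7 − 0)/2 = 8/2 = 4.
(Structurally: 1 ring(s) + 3 π bond(s) = 4.)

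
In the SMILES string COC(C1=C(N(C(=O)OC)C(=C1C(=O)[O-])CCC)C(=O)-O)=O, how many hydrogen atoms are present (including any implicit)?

Hydrogens are implicit in SMILES; fill each atom to its normal valence:
  6 × O: no H
  4 × C (aromatic): no H
  4 × C: no H
  3 × C: 3 H each → 9
  2 × C: 2 H each → 4
  1 × N (aromatic): no H
  1 × O: 1 H
  1 × O (charge -1): no H
  Total hydrogens = 14.

14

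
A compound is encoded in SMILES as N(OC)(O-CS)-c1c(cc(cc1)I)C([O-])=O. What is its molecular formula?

Heavy atoms from the SMILES: 9 C, 1 I, 1 N, 4 O, 1 S.
Implicit hydrogens by atom environment:
  3 × C (aromatic): 1 H each → 3
  3 × C (aromatic): no H
  3 × O: no H
  1 × C: 3 H
  1 × C: 2 H
  1 × C: no H
  1 × I: no H
  1 × N: no H
  1 × O (charge -1): no H
  1 × S: 1 H
  Total hydrogens = 9.
Net charge -1.
Molecular formula: C9H9INO4S-

C9H9INO4S-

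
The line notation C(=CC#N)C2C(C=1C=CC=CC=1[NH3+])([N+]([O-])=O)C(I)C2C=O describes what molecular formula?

C14H13IN3O3+

Heavy atoms from the SMILES: 14 C, 1 I, 3 N, 3 O.
Implicit hydrogens by atom environment:
  6 × C: 1 H each → 6
  4 × C (aromatic): 1 H each → 4
  2 × C: no H
  2 × C (aromatic): no H
  2 × O: no H
  1 × I: no H
  1 × N (charge +1): 3 H
  1 × N (charge +1): no H
  1 × N: no H
  1 × O (charge -1): no H
  Total hydrogens = 13.
Net charge +1.
Molecular formula: C14H13IN3O3+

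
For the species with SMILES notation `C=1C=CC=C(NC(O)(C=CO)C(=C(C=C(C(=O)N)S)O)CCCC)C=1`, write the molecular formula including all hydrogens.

C18H24N2O4S

Heavy atoms from the SMILES: 18 C, 2 N, 4 O, 1 S.
Implicit hydrogens by atom environment:
  5 × C (aromatic): 1 H each → 5
  5 × C: no H
  3 × C: 2 H each → 6
  3 × C: 1 H each → 3
  3 × O: 1 H each → 3
  1 × C: 3 H
  1 × C (aromatic): no H
  1 × N: 2 H
  1 × N: 1 H
  1 × O: no H
  1 × S: 1 H
  Total hydrogens = 24.
Molecular formula: C18H24N2O4S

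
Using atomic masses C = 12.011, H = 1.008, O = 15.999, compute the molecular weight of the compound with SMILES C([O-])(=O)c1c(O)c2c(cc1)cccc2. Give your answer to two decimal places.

Molecular formula: C11H7O3-.
M = 11×12.011 + 7×1.008 + 3×15.999 = 187.17 g/mol.

187.17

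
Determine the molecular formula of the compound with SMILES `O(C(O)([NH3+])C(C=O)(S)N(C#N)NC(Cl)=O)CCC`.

C8H14ClN4O4S+

Heavy atoms from the SMILES: 8 C, 1 Cl, 4 N, 4 O, 1 S.
Implicit hydrogens by atom environment:
  4 × C: no H
  3 × O: no H
  2 × C: 2 H each → 4
  2 × N: no H
  1 × C: 3 H
  1 × C: 1 H
  1 × Cl: no H
  1 × N (charge +1): 3 H
  1 × N: 1 H
  1 × O: 1 H
  1 × S: 1 H
  Total hydrogens = 14.
Net charge +1.
Molecular formula: C8H14ClN4O4S+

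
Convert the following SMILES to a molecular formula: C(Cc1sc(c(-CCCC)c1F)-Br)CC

C12H18BrFS

Heavy atoms from the SMILES: 1 Br, 12 C, 1 F, 1 S.
Implicit hydrogens by atom environment:
  6 × C: 2 H each → 12
  4 × C (aromatic): no H
  2 × C: 3 H each → 6
  1 × Br: no H
  1 × F: no H
  1 × S (aromatic): no H
  Total hydrogens = 18.
Molecular formula: C12H18BrFS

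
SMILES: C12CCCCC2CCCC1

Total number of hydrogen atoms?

Hydrogens are implicit in SMILES; fill each atom to its normal valence:
  8 × C: 2 H each → 16
  2 × C: 1 H each → 2
  Total hydrogens = 18.

18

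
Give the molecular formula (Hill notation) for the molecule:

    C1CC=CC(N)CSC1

C7H13NS

Heavy atoms from the SMILES: 7 C, 1 N, 1 S.
Implicit hydrogens by atom environment:
  4 × C: 2 H each → 8
  3 × C: 1 H each → 3
  1 × N: 2 H
  1 × S: no H
  Total hydrogens = 13.
Molecular formula: C7H13NS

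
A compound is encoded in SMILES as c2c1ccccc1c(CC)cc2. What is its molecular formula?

Heavy atoms from the SMILES: 12 C.
Implicit hydrogens by atom environment:
  7 × C (aromatic): 1 H each → 7
  3 × C (aromatic): no H
  1 × C: 3 H
  1 × C: 2 H
  Total hydrogens = 12.
Molecular formula: C12H12

C12H12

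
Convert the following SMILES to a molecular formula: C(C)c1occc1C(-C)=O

C8H10O2

Heavy atoms from the SMILES: 8 C, 2 O.
Implicit hydrogens by atom environment:
  2 × C: 3 H each → 6
  2 × C (aromatic): 1 H each → 2
  2 × C (aromatic): no H
  1 × C: 2 H
  1 × C: no H
  1 × O (aromatic): no H
  1 × O: no H
  Total hydrogens = 10.
Molecular formula: C8H10O2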